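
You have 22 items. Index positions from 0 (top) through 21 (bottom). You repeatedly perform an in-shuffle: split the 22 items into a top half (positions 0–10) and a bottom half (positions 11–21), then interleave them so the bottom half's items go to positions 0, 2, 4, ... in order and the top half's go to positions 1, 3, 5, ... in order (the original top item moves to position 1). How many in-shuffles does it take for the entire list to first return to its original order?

11

The in-shuffle permutes the 22 positions with cycle lengths [11, 11].
Every item is home exactly when every cycle has completed a whole number of laps, i.e. after lcm(11) = 11 in-shuffles.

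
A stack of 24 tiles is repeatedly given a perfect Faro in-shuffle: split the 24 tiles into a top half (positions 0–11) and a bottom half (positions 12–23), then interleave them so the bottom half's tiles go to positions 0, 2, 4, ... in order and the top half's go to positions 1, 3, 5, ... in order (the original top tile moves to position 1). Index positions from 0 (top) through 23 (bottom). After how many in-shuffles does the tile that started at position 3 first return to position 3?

Follow position 3 under repeated in-shuffles:
3 → 7 → 15 → 6 → 13 → 2 → 5 → 11 → 23 → 22 → 20 → 16 → 8 → 17 → 10 → 21 → 18 → 12 → 0 → 1 → 3
It first returns after 20 in-shuffles.

20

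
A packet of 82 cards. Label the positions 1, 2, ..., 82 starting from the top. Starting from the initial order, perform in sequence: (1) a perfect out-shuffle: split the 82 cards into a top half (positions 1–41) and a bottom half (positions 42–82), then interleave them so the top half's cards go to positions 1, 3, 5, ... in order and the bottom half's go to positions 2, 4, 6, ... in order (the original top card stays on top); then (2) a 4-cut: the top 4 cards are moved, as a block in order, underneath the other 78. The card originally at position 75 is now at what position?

Track the card from position 75 forward through each operation:
  after op 1 (out-shuffle): 75 → 68
  after op 2 (cut 4): 68 → 64

64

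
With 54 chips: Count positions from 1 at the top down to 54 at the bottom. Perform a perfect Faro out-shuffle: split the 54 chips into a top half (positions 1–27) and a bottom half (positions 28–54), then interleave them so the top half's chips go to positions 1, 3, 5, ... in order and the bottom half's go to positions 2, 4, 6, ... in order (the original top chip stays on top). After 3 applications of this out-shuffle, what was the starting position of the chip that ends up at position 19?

43

Work backwards from position 19, undoing one out-shuffle at a time:
19 ← 10 ← 32 ← 43
So the chip now at position 19 started at position 43.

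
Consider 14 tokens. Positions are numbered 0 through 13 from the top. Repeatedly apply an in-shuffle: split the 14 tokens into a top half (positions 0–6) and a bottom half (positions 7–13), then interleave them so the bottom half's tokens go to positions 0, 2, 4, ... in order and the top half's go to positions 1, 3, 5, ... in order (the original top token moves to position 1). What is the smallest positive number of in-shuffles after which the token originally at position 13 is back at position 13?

Follow position 13 under repeated in-shuffles:
13 → 12 → 10 → 6 → 13
It first returns after 4 in-shuffles.

4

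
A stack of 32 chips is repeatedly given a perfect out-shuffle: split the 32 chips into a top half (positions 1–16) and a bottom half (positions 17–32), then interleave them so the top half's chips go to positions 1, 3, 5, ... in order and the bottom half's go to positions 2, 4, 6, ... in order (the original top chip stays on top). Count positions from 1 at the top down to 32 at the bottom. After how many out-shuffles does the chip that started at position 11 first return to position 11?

Follow position 11 under repeated out-shuffles:
11 → 21 → 10 → 19 → 6 → 11
It first returns after 5 out-shuffles.

5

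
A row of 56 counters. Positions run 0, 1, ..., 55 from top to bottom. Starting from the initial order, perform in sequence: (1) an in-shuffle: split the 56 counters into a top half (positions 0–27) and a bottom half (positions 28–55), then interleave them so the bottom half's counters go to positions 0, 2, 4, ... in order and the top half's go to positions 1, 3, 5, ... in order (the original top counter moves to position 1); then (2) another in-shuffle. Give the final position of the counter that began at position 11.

Track the counter from position 11 forward through each operation:
  after op 1 (in-shuffle): 11 → 23
  after op 2 (in-shuffle): 23 → 47

47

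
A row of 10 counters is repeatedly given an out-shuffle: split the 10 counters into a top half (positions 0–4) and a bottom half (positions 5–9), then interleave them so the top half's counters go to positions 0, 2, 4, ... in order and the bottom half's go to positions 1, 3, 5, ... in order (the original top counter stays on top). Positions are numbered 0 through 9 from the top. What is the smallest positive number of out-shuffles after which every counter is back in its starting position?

The out-shuffle permutes the 10 positions with cycle lengths [1, 1, 2, 6].
Every counter is home exactly when every cycle has completed a whole number of laps, i.e. after lcm(1, 2, 6) = 6 out-shuffles.

6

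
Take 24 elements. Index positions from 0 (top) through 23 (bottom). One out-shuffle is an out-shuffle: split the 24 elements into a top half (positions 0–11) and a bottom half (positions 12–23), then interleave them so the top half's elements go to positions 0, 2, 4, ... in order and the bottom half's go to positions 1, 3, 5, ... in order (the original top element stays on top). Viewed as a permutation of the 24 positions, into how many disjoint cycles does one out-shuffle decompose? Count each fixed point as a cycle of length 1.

4

Trace each unvisited position around until it returns:
(0) (1 2 4 8 16 9 ... len 11) (5 10 20 17 11 22 ... len 11) (23)
4 cycles in total.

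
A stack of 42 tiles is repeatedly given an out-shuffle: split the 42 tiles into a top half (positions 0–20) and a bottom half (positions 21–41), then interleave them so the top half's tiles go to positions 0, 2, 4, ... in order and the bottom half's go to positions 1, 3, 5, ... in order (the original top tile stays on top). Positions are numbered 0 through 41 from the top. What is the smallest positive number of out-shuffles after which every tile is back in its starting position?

20

The out-shuffle permutes the 42 positions with cycle lengths [1, 1, 20, 20].
Every tile is home exactly when every cycle has completed a whole number of laps, i.e. after lcm(1, 20) = 20 out-shuffles.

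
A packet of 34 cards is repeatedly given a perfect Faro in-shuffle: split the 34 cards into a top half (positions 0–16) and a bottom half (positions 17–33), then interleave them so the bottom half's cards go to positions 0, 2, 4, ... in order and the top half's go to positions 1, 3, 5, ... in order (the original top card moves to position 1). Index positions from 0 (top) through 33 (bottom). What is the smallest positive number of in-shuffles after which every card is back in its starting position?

12

The in-shuffle permutes the 34 positions with cycle lengths [3, 3, 4, 12, 12].
Every card is home exactly when every cycle has completed a whole number of laps, i.e. after lcm(3, 4, 12) = 12 in-shuffles.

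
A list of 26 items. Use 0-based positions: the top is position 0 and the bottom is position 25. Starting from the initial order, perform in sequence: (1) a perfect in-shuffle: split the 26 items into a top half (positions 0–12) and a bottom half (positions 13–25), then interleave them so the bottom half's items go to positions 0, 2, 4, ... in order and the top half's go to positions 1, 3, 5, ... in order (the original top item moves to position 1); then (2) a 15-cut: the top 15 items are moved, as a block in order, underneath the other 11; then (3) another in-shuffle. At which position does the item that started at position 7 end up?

Track the item from position 7 forward through each operation:
  after op 1 (in-shuffle): 7 → 15
  after op 2 (cut 15): 15 → 0
  after op 3 (in-shuffle): 0 → 1

1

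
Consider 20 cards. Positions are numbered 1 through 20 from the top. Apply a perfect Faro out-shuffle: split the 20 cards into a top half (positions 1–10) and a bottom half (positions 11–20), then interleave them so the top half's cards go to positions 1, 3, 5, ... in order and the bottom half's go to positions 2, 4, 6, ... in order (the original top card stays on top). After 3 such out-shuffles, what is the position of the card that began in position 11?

Track the card's position through each out-shuffle:
11 → 2 → 3 → 5

5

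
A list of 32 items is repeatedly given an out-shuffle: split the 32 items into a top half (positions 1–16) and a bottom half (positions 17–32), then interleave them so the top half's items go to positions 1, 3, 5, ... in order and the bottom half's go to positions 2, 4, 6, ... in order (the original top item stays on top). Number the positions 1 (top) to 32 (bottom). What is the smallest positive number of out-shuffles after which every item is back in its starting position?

The out-shuffle permutes the 32 positions with cycle lengths [1, 1, 5, 5, 5, 5, 5, 5].
Every item is home exactly when every cycle has completed a whole number of laps, i.e. after lcm(1, 5) = 5 out-shuffles.

5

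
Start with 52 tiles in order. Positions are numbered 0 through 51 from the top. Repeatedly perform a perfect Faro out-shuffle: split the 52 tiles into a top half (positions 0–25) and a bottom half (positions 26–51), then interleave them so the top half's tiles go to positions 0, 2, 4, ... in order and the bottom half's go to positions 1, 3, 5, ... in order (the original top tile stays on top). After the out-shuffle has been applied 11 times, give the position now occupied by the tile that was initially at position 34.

Track the tile's position through each out-shuffle:
34 → 17 → 34 → 17 → 34 → 17 → 34 → 17 → 34 → 17 → 34 → 17

17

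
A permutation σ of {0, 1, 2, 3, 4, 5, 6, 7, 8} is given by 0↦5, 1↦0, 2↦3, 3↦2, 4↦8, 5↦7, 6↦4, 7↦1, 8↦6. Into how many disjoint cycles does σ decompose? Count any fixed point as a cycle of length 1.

3

Cycle decomposition: (0 5 7 1) (2 3) (4 8 6).
3 cycles.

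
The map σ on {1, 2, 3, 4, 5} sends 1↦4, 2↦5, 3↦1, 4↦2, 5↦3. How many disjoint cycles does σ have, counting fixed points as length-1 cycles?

1

Cycle decomposition: (1 4 2 5 3).
1 cycle.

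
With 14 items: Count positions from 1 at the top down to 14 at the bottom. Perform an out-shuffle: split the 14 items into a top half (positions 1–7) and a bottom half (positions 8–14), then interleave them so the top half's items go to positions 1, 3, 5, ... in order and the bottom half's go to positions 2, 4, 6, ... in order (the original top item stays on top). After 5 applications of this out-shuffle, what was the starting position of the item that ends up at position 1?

Work backwards from position 1, undoing one out-shuffle at a time:
1 ← 1 ← 1 ← 1 ← 1 ← 1
So the item now at position 1 started at position 1.

1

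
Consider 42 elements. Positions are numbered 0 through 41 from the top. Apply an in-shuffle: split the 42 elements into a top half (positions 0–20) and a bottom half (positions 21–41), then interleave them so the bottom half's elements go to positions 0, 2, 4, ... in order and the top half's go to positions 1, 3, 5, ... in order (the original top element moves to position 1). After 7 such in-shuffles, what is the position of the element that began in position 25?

16

Track the element's position through each in-shuffle:
25 → 8 → 17 → 35 → 28 → 14 → 29 → 16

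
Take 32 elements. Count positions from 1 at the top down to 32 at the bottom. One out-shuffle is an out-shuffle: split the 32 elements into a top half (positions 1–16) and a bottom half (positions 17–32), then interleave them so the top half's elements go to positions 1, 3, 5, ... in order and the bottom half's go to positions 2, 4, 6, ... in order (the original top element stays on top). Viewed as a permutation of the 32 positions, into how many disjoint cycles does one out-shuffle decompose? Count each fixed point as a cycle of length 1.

Trace each unvisited position around until it returns:
(1) (2 3 5 9 17) (4 7 13 25 18) (6 11 21 10 19) (8 15 29 26 20) (12 23 14 27 22) (16 31 30 28 24) (32)
8 cycles in total.

8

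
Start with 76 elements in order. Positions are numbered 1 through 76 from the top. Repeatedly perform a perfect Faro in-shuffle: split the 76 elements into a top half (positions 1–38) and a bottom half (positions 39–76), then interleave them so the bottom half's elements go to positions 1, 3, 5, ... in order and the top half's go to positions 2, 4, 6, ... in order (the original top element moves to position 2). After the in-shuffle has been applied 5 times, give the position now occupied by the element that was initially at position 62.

59

Track the element's position through each in-shuffle:
62 → 47 → 17 → 34 → 68 → 59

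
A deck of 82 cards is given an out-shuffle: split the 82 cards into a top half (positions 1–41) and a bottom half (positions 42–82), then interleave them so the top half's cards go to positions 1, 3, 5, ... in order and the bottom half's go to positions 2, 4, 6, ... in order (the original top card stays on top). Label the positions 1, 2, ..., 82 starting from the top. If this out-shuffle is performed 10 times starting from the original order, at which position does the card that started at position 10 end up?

Track the card's position through each out-shuffle:
10 → 19 → 37 → 73 → 64 → 46 → 10 → 19 → 37 → 73 → 64

64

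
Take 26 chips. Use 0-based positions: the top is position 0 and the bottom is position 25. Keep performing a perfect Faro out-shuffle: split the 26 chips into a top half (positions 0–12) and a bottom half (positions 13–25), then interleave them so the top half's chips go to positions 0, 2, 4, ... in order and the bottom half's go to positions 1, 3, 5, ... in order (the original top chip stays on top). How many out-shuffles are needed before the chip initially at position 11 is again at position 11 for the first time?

Follow position 11 under repeated out-shuffles:
11 → 22 → 19 → 13 → 1 → 2 → 4 → 8 → 16 → 7 → 14 → 3 → 6 → 12 → 24 → 23 → 21 → 17 → 9 → 18 → 11
It first returns after 20 out-shuffles.

20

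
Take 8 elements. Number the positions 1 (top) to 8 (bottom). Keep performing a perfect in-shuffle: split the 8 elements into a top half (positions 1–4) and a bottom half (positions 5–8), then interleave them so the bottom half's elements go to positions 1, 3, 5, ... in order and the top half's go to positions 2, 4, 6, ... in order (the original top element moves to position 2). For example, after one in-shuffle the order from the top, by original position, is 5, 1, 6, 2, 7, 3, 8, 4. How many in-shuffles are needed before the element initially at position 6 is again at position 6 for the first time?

2

Follow position 6 under repeated in-shuffles:
6 → 3 → 6
It first returns after 2 in-shuffles.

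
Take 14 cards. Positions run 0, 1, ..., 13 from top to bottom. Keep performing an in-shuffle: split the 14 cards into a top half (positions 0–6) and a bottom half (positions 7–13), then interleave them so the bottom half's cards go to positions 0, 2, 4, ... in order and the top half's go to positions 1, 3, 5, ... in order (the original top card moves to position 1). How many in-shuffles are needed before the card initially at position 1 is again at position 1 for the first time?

Follow position 1 under repeated in-shuffles:
1 → 3 → 7 → 0 → 1
It first returns after 4 in-shuffles.

4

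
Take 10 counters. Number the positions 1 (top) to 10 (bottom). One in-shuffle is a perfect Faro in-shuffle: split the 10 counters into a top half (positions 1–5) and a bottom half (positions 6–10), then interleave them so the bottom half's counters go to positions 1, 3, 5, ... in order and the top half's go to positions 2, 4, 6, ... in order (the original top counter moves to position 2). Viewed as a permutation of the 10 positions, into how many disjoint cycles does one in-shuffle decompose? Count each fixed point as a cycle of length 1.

Trace each unvisited position around until it returns:
(1 2 4 8 5 10 9 7 3 6)
1 cycle in total.

1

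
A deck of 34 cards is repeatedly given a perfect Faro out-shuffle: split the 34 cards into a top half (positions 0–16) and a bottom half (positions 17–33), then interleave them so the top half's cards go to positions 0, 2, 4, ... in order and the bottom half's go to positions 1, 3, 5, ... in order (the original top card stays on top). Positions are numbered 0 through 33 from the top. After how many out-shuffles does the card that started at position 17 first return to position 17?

Follow position 17 under repeated out-shuffles:
17 → 1 → 2 → 4 → 8 → 16 → 32 → 31 → 29 → 25 → 17
It first returns after 10 out-shuffles.

10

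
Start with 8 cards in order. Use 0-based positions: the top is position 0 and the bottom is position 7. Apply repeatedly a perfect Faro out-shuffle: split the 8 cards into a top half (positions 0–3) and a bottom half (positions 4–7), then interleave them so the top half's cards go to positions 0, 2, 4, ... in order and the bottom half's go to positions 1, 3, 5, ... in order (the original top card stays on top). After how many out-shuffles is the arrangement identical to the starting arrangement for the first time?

The out-shuffle permutes the 8 positions with cycle lengths [1, 1, 3, 3].
Every card is home exactly when every cycle has completed a whole number of laps, i.e. after lcm(1, 3) = 3 out-shuffles.

3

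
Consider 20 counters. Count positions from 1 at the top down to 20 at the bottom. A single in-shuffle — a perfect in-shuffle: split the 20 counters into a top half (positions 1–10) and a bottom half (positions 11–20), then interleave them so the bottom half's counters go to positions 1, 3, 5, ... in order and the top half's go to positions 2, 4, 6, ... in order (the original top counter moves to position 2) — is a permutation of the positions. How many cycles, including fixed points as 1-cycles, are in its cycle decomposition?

5

Trace each unvisited position around until it returns:
(1 2 4 8 16 11) (3 6 12) (5 10 20 19 17 13) (7 14) (9 18 15)
5 cycles in total.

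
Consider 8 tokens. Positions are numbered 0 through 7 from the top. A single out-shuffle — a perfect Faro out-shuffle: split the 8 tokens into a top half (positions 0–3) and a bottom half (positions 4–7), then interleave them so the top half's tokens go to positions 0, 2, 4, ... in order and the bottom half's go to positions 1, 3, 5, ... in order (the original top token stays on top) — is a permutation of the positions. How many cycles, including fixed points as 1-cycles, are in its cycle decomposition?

4

Trace each unvisited position around until it returns:
(0) (1 2 4) (3 6 5) (7)
4 cycles in total.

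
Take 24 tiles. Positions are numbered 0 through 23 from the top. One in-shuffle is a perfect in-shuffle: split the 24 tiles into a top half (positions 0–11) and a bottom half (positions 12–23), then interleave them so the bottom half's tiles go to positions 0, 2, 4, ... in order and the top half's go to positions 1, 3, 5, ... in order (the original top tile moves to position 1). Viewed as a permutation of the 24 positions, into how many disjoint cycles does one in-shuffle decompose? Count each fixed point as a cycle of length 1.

Trace each unvisited position around until it returns:
(0 1 3 7 15 6 ... len 20) (4 9 19 14)
2 cycles in total.

2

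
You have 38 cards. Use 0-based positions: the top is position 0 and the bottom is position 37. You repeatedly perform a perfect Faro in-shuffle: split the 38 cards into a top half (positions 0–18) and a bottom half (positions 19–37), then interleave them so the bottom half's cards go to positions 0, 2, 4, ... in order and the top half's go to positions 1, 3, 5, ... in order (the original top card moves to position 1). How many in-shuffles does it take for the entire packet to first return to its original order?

The in-shuffle permutes the 38 positions with cycle lengths [2, 12, 12, 12].
Every card is home exactly when every cycle has completed a whole number of laps, i.e. after lcm(2, 12) = 12 in-shuffles.

12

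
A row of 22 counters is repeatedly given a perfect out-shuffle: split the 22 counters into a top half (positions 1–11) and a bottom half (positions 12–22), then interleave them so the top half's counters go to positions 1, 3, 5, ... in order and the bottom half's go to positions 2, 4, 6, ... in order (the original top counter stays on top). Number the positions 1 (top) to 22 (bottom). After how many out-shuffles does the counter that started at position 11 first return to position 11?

6

Follow position 11 under repeated out-shuffles:
11 → 21 → 20 → 18 → 14 → 6 → 11
It first returns after 6 out-shuffles.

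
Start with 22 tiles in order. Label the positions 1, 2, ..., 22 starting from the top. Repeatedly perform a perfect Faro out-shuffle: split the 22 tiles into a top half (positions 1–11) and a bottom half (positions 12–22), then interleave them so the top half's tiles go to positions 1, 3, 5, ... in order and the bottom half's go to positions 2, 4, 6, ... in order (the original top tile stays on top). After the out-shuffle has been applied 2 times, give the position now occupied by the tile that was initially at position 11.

20

Track the tile's position through each out-shuffle:
11 → 21 → 20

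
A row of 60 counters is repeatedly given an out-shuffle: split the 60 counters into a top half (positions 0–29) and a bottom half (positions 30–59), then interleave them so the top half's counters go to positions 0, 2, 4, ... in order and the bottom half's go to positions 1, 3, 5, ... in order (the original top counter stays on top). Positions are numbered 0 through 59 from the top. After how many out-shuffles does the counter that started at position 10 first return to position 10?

Follow position 10 under repeated out-shuffles:
10 → 20 → 40 → 21 → 42 → 25 → 50 → 41 → ... → 10 (length 58)
It first returns after 58 out-shuffles.

58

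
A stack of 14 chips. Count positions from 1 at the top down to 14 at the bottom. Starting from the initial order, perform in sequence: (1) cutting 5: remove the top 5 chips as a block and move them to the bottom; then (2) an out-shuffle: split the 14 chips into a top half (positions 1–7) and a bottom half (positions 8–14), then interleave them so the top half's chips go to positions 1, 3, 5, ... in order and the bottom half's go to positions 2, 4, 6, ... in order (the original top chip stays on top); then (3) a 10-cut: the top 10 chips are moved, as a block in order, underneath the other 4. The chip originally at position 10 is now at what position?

13

Track the chip from position 10 forward through each operation:
  after op 1 (cut 5): 10 → 5
  after op 2 (out-shuffle): 5 → 9
  after op 3 (cut 10): 9 → 13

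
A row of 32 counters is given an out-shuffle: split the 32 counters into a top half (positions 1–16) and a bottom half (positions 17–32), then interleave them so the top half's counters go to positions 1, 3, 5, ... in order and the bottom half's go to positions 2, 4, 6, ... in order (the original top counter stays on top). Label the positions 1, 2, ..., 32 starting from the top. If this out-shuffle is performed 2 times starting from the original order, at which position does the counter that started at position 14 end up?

Track the counter's position through each out-shuffle:
14 → 27 → 22

22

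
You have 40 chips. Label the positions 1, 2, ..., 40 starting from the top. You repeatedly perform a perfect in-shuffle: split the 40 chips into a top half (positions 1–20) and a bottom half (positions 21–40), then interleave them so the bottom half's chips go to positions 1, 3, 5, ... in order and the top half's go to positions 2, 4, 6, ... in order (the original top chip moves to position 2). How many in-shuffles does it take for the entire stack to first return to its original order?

20

The in-shuffle permutes the 40 positions with cycle lengths [20, 20].
Every chip is home exactly when every cycle has completed a whole number of laps, i.e. after lcm(20) = 20 in-shuffles.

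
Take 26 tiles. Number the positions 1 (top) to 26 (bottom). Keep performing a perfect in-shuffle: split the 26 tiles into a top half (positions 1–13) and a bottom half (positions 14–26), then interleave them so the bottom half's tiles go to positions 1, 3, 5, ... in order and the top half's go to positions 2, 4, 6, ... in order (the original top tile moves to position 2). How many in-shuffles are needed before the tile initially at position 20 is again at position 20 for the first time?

Follow position 20 under repeated in-shuffles:
20 → 13 → 26 → 25 → 23 → 19 → 11 → 22 → 17 → 7 → 14 → 1 → 2 → 4 → 8 → 16 → 5 → 10 → 20
It first returns after 18 in-shuffles.

18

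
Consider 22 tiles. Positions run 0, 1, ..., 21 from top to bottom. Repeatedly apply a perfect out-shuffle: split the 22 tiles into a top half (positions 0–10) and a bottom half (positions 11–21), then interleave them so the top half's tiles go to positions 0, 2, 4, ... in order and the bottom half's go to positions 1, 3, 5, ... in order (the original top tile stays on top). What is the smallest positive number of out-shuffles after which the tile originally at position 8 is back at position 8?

6

Follow position 8 under repeated out-shuffles:
8 → 16 → 11 → 1 → 2 → 4 → 8
It first returns after 6 out-shuffles.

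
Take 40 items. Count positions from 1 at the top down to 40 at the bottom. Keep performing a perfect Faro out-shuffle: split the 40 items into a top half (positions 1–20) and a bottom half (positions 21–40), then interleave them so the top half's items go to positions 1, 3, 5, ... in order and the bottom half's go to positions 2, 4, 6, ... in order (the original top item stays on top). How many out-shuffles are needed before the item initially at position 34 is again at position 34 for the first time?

12

Follow position 34 under repeated out-shuffles:
34 → 28 → 16 → 31 → 22 → 4 → 7 → 13 → 25 → 10 → 19 → 37 → 34
It first returns after 12 out-shuffles.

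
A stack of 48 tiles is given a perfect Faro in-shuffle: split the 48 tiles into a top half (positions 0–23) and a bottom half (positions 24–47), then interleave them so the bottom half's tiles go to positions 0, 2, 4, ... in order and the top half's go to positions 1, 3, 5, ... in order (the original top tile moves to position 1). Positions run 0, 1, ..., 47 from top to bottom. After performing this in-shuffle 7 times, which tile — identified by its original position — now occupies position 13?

Work backwards from position 13, undoing one in-shuffle at a time:
13 ← 6 ← 27 ← 13 ← 6 ← 27 ← 13 ← 6
So the tile now at position 13 started at position 6.

6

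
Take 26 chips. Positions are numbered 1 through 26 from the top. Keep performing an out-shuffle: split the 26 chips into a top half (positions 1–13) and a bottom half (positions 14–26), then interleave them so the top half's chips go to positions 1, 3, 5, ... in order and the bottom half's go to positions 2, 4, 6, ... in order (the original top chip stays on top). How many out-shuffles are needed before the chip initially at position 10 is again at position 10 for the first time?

Follow position 10 under repeated out-shuffles:
10 → 19 → 12 → 23 → 20 → 14 → 2 → 3 → 5 → 9 → 17 → 8 → 15 → 4 → 7 → 13 → 25 → 24 → 22 → 18 → 10
It first returns after 20 out-shuffles.

20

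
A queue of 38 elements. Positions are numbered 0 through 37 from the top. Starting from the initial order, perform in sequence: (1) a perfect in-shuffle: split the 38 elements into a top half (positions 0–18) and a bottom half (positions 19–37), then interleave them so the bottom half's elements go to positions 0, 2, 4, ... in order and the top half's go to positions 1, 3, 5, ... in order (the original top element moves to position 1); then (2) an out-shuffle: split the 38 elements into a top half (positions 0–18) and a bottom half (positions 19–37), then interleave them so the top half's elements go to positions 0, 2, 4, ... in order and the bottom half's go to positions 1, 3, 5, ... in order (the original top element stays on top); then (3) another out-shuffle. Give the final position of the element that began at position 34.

Track the element from position 34 forward through each operation:
  after op 1 (in-shuffle): 34 → 30
  after op 2 (out-shuffle): 30 → 23
  after op 3 (out-shuffle): 23 → 9

9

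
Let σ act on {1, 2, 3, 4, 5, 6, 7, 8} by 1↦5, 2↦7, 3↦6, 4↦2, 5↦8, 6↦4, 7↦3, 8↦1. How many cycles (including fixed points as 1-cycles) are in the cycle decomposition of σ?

2

Cycle decomposition: (1 5 8) (2 7 3 6 4).
2 cycles.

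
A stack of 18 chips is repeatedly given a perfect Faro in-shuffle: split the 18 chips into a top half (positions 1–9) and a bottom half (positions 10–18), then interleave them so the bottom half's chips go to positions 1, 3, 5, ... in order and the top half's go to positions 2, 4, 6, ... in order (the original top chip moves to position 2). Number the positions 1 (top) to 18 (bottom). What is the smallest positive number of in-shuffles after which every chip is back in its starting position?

The in-shuffle permutes the 18 positions with cycle lengths [18].
Every chip is home exactly when every cycle has completed a whole number of laps, i.e. after lcm(18) = 18 in-shuffles.

18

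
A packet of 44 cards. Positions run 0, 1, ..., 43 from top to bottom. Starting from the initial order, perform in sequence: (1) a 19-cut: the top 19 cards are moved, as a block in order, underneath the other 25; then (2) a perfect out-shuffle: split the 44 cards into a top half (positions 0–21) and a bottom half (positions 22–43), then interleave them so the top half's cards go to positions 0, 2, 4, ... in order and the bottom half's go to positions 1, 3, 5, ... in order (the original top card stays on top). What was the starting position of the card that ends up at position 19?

6

Undo the operations in reverse order, starting from position 19:
  undo op 2 (out-shuffle, from bottom half): 19 ← 31
  undo op 1 (cut 19): 31 ← 6
So the card at position 19 came from original position 6.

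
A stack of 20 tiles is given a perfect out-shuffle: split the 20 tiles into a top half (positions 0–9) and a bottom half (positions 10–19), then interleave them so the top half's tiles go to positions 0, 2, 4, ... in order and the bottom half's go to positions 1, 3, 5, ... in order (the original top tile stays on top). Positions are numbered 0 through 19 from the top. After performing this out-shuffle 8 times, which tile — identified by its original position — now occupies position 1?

Work backwards from position 1, undoing one out-shuffle at a time:
1 ← 10 ← 5 ← 12 ← 6 ← 3 ← 11 ← 15 ← 17
So the tile now at position 1 started at position 17.

17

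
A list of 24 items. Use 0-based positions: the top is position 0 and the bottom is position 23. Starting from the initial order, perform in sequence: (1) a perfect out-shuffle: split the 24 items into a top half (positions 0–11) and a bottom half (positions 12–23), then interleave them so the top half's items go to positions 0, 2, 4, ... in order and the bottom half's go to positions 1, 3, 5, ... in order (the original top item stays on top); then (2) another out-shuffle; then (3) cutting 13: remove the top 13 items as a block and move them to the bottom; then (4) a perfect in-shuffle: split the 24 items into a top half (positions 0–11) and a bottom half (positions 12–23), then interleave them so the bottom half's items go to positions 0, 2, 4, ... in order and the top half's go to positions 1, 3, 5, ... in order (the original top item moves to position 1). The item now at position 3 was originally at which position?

15

Undo the operations in reverse order, starting from position 3:
  undo op 4 (in-shuffle, from top half): 3 ← 1
  undo op 3 (cut 13): 1 ← 14
  undo op 2 (out-shuffle, from top half): 14 ← 7
  undo op 1 (out-shuffle, from bottom half): 7 ← 15
So the item at position 3 came from original position 15.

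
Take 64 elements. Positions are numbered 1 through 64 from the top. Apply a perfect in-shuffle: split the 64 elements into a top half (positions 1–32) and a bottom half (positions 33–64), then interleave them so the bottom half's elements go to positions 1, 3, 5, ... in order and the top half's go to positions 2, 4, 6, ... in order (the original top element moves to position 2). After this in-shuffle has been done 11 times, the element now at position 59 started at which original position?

Work backwards from position 59, undoing one in-shuffle at a time:
59 ← 62 ← 31 ← 48 ← 24 ← 12 ← 6 ← 3 ← 34 ← 17 ← 41 ← 53
So the element now at position 59 started at position 53.

53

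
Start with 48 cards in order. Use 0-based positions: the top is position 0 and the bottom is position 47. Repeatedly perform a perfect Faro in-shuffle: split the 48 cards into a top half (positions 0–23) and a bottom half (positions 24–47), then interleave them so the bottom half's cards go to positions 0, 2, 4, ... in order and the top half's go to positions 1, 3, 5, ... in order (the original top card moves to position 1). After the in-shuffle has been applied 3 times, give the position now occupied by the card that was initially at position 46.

Track the card's position through each in-shuffle:
46 → 44 → 40 → 32

32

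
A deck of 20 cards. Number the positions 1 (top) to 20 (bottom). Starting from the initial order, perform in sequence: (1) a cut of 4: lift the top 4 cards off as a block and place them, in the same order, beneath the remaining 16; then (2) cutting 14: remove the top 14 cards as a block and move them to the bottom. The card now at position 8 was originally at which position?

Undo the operations in reverse order, starting from position 8:
  undo op 2 (cut 14): 8 ← 2
  undo op 1 (cut 4): 2 ← 6
So the card at position 8 came from original position 6.

6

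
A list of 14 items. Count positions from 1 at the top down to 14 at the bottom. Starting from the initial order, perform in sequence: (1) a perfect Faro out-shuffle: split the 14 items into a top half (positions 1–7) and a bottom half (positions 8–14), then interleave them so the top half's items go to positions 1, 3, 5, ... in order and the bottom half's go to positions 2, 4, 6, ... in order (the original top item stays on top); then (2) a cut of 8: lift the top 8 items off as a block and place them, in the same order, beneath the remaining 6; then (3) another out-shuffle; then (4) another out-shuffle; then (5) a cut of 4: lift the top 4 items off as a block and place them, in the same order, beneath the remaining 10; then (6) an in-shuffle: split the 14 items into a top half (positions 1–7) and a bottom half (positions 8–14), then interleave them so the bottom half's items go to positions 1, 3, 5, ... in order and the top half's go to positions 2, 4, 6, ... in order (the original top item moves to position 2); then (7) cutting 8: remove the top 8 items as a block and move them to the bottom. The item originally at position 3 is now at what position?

Track the item from position 3 forward through each operation:
  after op 1 (out-shuffle): 3 → 5
  after op 2 (cut 8): 5 → 11
  after op 3 (out-shuffle): 11 → 8
  after op 4 (out-shuffle): 8 → 2
  after op 5 (cut 4): 2 → 12
  after op 6 (in-shuffle): 12 → 9
  after op 7 (cut 8): 9 → 1

1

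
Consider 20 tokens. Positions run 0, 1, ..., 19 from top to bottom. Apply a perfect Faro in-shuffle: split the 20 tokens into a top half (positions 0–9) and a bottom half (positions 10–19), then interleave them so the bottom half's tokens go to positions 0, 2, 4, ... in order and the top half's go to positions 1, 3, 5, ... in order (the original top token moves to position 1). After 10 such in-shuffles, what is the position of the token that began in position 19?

4

Track the token's position through each in-shuffle:
19 → 18 → 16 → 12 → 4 → 9 → 19 → 18 → 16 → 12 → 4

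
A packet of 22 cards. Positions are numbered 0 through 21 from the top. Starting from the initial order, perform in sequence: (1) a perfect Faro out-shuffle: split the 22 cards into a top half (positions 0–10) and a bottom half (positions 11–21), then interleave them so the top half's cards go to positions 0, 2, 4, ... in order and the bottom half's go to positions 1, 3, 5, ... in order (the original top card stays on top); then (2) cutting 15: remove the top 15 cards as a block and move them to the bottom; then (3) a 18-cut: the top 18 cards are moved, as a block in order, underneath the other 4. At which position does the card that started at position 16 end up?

Track the card from position 16 forward through each operation:
  after op 1 (out-shuffle): 16 → 11
  after op 2 (cut 15): 11 → 18
  after op 3 (cut 18): 18 → 0

0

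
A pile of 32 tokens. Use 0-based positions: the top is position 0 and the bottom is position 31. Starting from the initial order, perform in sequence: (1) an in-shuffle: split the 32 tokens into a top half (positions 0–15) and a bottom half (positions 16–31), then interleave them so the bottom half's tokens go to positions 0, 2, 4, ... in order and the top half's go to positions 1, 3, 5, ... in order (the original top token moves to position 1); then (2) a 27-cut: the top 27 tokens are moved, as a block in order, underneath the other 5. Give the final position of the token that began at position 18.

9

Track the token from position 18 forward through each operation:
  after op 1 (in-shuffle): 18 → 4
  after op 2 (cut 27): 4 → 9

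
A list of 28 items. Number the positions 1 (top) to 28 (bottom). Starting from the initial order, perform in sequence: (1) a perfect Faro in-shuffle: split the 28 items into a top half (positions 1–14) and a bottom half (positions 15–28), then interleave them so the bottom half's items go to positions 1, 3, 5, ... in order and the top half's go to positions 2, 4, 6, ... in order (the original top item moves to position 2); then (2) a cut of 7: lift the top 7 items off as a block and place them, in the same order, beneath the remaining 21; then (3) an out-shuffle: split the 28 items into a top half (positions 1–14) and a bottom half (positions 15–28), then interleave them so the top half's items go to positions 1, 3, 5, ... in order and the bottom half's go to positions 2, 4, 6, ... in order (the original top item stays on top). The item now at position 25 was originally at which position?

Undo the operations in reverse order, starting from position 25:
  undo op 3 (out-shuffle, from top half): 25 ← 13
  undo op 2 (cut 7): 13 ← 20
  undo op 1 (in-shuffle, from top half): 20 ← 10
So the item at position 25 came from original position 10.

10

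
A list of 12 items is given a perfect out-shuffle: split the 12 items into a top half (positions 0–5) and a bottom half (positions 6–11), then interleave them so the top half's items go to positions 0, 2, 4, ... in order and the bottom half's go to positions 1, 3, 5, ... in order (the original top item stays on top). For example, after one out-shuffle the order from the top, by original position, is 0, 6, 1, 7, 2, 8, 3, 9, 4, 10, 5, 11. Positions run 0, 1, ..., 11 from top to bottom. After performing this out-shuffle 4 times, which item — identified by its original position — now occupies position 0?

0

Work backwards from position 0, undoing one out-shuffle at a time:
0 ← 0 ← 0 ← 0 ← 0
So the item now at position 0 started at position 0.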